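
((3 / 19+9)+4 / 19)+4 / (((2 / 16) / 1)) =786 / 19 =41.37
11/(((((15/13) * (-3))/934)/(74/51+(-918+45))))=5936697338/2295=2586796.23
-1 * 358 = -358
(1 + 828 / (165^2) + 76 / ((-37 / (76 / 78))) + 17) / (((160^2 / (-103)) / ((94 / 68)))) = -169357316473 / 1899680640000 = -0.09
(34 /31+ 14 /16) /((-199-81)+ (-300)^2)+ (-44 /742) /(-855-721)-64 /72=-13008941072513 /14636040108480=-0.89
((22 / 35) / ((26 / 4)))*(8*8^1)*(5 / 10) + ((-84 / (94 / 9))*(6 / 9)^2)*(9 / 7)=-32104 / 21385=-1.50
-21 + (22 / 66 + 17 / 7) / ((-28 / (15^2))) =-43.19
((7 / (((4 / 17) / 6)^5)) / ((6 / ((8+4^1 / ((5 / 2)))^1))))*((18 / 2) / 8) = 21736590813 / 160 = 135853692.58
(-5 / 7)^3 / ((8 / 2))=-125 / 1372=-0.09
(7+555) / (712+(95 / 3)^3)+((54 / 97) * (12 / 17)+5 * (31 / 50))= 50741445061 / 14455117510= 3.51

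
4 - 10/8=11/4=2.75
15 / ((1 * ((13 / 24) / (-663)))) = -18360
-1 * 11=-11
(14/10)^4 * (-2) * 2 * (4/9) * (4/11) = -153664/61875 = -2.48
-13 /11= -1.18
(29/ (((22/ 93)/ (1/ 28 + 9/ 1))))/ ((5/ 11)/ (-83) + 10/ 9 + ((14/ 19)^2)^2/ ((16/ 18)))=66425751011367/ 86188961096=770.70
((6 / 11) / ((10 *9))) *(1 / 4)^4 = 1 / 42240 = 0.00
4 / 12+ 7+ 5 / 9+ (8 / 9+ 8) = 16.78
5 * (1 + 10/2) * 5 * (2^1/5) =60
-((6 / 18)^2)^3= -0.00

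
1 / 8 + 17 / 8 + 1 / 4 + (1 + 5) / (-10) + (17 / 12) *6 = 52 / 5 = 10.40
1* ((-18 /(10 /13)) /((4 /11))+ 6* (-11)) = -2607 /20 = -130.35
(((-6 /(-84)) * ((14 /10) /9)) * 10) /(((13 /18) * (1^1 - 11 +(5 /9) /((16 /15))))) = -96 /5915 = -0.02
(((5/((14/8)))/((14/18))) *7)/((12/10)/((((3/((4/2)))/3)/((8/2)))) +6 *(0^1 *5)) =75/28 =2.68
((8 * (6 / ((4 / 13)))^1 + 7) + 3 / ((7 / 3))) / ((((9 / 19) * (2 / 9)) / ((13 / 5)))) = 28405 / 7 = 4057.86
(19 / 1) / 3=19 / 3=6.33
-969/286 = -3.39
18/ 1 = 18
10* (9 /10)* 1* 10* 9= 810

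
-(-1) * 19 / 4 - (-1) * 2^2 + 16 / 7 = 309 / 28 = 11.04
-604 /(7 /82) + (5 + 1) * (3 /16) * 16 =-49402 /7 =-7057.43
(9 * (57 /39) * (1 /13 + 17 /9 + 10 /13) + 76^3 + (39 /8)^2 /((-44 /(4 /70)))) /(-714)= -1218743988557 /1982140160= -614.86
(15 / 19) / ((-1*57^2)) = -5 / 20577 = -0.00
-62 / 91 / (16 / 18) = -279 / 364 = -0.77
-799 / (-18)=799 / 18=44.39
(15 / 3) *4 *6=120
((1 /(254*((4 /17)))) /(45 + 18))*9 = 17 /7112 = 0.00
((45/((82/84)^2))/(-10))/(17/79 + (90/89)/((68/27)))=-271087236/35403541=-7.66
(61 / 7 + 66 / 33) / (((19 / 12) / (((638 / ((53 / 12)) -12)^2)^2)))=2185702041744000000 / 1049433973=2082743743.75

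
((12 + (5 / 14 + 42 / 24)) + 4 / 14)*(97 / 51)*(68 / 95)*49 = 273637 / 285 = 960.13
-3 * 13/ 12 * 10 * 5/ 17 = -325/ 34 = -9.56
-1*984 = -984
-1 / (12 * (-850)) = 1 / 10200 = 0.00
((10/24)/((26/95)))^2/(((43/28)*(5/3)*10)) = 63175/697632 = 0.09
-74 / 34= -37 / 17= -2.18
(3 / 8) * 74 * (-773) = -85803 / 4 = -21450.75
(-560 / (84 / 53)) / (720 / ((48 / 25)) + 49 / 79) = -41870 / 44511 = -0.94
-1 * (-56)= 56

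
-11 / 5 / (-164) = 11 / 820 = 0.01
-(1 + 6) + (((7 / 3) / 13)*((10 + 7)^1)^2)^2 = 4081882 / 1521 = 2683.68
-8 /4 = -2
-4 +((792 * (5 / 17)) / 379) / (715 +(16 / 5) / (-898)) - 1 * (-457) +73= 5439948746206 / 10342090981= 526.00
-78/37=-2.11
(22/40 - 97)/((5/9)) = -17361/100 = -173.61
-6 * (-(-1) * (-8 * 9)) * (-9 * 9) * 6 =-209952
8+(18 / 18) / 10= 8.10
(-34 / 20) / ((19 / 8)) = -68 / 95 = -0.72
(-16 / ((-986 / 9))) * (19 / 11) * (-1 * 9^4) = -8975448 / 5423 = -1655.07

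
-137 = -137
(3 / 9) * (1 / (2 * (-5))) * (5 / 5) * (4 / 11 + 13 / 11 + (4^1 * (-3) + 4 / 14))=261 / 770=0.34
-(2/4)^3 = -1/8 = -0.12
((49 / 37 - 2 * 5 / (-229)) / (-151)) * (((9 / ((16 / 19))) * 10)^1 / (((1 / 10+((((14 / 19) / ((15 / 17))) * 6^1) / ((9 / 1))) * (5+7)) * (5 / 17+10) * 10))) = -0.00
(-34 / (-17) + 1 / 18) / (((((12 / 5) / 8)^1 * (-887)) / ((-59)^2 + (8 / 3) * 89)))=-2063675 / 71847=-28.72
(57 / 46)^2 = 3249 / 2116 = 1.54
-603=-603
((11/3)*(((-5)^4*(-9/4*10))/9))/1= -34375/6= -5729.17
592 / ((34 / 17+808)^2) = 0.00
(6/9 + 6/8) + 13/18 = 77/36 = 2.14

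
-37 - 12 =-49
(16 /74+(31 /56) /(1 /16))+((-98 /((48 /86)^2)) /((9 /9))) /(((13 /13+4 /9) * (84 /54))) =-28214933 /215488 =-130.94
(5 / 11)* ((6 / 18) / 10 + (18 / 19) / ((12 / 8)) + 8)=449 / 114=3.94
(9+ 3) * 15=180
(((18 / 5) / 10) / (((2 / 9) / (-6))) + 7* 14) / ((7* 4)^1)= 2207 / 700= 3.15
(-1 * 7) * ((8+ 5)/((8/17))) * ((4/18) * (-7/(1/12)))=10829/3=3609.67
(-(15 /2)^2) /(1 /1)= -225 /4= -56.25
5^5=3125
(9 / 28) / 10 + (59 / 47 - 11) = -127817 / 13160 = -9.71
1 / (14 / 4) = 2 / 7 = 0.29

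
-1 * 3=-3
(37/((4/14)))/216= 0.60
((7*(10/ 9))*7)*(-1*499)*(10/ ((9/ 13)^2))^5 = -3370777984199899000000/ 31381059609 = -107414409398.50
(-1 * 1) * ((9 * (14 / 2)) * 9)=-567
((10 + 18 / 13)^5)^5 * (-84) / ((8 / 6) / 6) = -682393190955689519434457543968607392786122288050108104704 / 7056410014866816666030739693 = -96705433714592486234589970000.00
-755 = -755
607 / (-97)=-607 / 97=-6.26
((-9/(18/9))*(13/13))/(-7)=9/14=0.64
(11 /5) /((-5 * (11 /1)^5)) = -1 /366025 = -0.00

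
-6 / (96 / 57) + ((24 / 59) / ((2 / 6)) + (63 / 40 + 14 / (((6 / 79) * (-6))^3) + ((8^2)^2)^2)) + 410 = 115458572096807 / 6881760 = 16777477.29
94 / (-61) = -94 / 61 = -1.54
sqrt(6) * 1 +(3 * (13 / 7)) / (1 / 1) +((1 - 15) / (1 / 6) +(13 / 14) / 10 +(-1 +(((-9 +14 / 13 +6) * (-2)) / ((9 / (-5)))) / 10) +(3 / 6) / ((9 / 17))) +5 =-133961 / 1820 +sqrt(6) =-71.16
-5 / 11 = -0.45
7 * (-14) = -98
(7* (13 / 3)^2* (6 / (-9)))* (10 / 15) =-4732 / 81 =-58.42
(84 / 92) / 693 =1 / 759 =0.00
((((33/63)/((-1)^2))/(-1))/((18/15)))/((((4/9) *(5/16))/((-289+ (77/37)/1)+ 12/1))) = 223784/259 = 864.03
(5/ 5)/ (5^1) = 1/ 5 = 0.20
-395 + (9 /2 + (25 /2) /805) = -62868 /161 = -390.48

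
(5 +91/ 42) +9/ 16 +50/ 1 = 2771/ 48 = 57.73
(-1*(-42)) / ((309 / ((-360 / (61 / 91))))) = -458640 / 6283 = -73.00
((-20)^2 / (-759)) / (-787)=400 / 597333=0.00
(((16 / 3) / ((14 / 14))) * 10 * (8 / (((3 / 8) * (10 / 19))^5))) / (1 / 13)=8438228451328 / 455625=18520117.31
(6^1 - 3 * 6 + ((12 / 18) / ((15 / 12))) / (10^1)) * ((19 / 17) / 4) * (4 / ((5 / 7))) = -119168 / 6375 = -18.69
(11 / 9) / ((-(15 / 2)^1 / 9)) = -1.47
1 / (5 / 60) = 12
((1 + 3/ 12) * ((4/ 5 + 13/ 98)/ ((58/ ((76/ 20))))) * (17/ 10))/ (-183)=-147611/ 208034400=-0.00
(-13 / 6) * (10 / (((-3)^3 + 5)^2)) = -65 / 1452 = -0.04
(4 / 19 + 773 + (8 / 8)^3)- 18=756.21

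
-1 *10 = -10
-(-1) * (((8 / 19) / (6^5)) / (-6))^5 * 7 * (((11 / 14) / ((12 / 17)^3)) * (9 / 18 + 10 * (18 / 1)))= -54043 / 319854237615951349605728256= -0.00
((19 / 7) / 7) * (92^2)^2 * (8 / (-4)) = -2722293248 / 49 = -55557005.06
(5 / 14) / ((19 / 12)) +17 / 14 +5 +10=4373 / 266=16.44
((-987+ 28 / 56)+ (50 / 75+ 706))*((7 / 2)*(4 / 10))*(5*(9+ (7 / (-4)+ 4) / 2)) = -317331 / 16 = -19833.19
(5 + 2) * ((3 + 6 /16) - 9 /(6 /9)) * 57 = -32319 /8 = -4039.88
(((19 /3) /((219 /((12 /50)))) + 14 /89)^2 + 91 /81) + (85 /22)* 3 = 599002483283377 /47012511273750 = 12.74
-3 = -3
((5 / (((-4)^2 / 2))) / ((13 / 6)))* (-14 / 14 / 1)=-15 / 52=-0.29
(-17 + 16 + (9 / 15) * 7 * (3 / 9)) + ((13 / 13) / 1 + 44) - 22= 117 / 5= 23.40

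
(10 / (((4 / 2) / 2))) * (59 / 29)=20.34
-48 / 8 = -6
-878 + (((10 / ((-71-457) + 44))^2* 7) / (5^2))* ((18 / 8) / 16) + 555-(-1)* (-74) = -1487994049 / 3748096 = -397.00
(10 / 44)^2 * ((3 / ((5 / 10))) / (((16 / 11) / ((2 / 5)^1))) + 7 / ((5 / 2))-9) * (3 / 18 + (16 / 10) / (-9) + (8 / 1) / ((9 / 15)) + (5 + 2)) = -166439 / 34848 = -4.78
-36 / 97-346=-33598 / 97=-346.37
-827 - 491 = -1318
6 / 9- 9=-25 / 3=-8.33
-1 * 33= -33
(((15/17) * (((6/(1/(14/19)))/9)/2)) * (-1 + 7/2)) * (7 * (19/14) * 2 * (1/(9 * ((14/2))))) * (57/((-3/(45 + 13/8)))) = -177175/1224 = -144.75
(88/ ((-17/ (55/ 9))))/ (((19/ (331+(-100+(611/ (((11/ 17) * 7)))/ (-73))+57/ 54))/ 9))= -5124229220/ 1485477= -3449.55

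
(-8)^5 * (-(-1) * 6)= -196608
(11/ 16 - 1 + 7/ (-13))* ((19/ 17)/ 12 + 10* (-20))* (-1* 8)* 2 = -185083/ 68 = -2721.81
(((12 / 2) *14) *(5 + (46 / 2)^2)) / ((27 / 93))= 154504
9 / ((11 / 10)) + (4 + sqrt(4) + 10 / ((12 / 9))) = 477 / 22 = 21.68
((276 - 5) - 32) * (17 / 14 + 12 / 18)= 18881 / 42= 449.55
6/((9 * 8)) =1/12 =0.08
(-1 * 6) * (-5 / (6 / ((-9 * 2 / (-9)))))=10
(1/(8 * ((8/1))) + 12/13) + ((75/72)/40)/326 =763883/813696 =0.94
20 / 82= 10 / 41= 0.24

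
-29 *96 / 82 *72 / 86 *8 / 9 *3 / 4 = -33408 / 1763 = -18.95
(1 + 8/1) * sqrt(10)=9 * sqrt(10)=28.46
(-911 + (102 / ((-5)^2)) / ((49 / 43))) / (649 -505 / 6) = -6669534 / 4151525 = -1.61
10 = 10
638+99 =737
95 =95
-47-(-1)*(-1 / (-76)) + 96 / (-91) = -48.04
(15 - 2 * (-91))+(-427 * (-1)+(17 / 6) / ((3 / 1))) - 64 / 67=752531 / 1206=623.99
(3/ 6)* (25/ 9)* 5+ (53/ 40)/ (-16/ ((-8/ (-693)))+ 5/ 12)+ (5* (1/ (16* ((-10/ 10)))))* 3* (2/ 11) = 445956311/ 65842920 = 6.77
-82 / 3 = -27.33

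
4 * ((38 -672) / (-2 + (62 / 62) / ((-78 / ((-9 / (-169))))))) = 11143184 / 8791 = 1267.57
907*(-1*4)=-3628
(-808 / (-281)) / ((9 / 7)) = 2.24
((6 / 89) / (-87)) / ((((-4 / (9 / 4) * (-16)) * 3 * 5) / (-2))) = 3 / 825920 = 0.00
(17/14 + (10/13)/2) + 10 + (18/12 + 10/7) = 1322/91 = 14.53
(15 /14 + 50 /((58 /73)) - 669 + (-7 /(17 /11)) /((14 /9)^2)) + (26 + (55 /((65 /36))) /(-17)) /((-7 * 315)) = -403592435 /665028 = -606.88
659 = 659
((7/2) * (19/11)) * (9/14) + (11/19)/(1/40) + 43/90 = 1035379/37620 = 27.52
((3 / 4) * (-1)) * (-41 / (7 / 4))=123 / 7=17.57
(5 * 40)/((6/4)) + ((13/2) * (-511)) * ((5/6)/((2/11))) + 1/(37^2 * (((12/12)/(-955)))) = -495826805/32856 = -15090.91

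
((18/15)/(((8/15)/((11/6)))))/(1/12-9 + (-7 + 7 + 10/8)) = -99/184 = -0.54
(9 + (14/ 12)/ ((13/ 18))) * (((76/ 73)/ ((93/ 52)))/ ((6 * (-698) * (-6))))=1748/ 7108083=0.00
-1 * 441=-441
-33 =-33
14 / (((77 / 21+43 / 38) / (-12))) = -19152 / 547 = -35.01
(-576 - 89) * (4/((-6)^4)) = -665/324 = -2.05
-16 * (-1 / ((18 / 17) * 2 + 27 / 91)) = 24752 / 3735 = 6.63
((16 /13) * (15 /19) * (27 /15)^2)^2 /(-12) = -1259712 /1525225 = -0.83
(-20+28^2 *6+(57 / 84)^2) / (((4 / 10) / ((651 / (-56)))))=-1707766905 / 12544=-136142.13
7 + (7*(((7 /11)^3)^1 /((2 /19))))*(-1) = -26985 /2662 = -10.14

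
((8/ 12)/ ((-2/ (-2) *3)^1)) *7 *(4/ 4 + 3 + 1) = 70/ 9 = 7.78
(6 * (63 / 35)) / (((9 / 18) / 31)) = 3348 / 5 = 669.60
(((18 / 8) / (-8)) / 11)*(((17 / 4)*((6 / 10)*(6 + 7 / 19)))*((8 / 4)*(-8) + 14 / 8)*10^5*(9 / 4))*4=85201875 / 16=5325117.19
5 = 5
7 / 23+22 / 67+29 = 45664 / 1541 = 29.63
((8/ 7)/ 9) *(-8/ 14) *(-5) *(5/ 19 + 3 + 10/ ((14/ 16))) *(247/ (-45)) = -812864/ 27783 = -29.26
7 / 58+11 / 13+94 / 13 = 6181 / 754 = 8.20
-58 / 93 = -0.62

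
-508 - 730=-1238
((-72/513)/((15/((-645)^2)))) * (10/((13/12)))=-8875200/247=-35931.98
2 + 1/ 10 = 21/ 10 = 2.10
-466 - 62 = -528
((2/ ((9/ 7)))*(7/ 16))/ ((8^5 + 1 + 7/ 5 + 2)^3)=6125/ 316786926457434816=0.00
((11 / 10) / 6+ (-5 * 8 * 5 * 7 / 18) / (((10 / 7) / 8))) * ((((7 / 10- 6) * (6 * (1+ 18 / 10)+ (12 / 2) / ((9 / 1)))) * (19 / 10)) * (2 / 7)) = 10337939539 / 472500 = 21879.24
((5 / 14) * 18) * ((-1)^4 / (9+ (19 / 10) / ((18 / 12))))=675 / 1078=0.63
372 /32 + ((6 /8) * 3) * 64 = 1245 /8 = 155.62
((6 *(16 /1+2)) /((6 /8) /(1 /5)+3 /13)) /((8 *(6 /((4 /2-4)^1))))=-26 /23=-1.13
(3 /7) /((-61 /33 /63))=-891 /61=-14.61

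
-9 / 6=-3 / 2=-1.50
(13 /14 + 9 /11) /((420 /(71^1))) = 19099 /64680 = 0.30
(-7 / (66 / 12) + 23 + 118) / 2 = 1537 / 22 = 69.86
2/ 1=2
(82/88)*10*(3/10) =123/44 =2.80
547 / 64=8.55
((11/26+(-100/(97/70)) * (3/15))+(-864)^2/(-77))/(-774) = 1885383553/150306156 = 12.54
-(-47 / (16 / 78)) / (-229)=-1833 / 1832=-1.00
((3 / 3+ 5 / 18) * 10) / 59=115 / 531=0.22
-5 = -5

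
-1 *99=-99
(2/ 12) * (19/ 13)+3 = 253/ 78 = 3.24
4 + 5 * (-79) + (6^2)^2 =905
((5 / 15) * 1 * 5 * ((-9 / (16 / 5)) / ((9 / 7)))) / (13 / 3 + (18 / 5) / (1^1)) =-0.46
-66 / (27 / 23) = -56.22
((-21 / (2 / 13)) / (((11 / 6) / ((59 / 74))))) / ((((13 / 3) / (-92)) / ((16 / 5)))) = 8207136 / 2035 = 4032.99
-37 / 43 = -0.86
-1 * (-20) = 20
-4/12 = -1/3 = -0.33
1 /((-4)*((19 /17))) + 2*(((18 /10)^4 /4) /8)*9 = 1079431 /190000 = 5.68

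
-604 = -604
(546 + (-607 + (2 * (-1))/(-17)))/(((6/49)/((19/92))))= -13965/136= -102.68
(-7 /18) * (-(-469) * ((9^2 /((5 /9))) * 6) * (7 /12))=-1861461 /20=-93073.05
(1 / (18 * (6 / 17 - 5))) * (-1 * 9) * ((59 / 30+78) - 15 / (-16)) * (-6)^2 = 990267 / 3160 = 313.38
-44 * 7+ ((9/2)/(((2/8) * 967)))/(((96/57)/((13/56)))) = -266858833/866432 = -308.00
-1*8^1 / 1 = -8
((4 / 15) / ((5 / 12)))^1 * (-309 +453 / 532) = -131148 / 665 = -197.22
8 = 8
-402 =-402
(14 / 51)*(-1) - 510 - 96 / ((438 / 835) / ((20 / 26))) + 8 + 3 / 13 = -31112015 / 48399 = -642.82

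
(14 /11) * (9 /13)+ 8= 1270 /143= 8.88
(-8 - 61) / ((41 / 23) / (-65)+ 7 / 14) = -68770 / 471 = -146.01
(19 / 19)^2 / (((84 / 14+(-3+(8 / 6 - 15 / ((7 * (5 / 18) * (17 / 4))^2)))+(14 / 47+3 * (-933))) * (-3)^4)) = -3327835 / 753294266874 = -0.00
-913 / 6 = -152.17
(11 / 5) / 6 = 11 / 30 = 0.37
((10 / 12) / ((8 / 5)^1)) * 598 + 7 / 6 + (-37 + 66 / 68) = 37617 / 136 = 276.60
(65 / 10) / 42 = 13 / 84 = 0.15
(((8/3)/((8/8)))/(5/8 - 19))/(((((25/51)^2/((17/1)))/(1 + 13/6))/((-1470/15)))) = 5974208/1875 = 3186.24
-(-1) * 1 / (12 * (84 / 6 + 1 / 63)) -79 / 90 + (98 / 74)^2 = 191913979 / 217588860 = 0.88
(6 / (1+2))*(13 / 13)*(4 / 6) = 4 / 3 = 1.33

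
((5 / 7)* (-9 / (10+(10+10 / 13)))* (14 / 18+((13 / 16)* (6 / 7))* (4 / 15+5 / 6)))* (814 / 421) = -41169271 / 44558640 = -0.92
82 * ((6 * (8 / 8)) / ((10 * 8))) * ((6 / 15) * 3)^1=369 / 50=7.38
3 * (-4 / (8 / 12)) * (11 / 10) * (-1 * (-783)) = -77517 / 5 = -15503.40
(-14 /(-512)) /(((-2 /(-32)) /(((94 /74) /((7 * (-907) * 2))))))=-47 /1073888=-0.00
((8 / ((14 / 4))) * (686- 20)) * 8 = 85248 / 7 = 12178.29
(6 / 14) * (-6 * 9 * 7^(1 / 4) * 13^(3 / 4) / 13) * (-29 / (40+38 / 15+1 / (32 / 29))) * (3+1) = 311040 * 13^(3 / 4) * 7^(1 / 4) / 65429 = 52.94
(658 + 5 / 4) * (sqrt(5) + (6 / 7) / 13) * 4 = 15822 / 91 + 2637 * sqrt(5) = 6070.38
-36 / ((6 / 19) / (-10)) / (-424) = -285 / 106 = -2.69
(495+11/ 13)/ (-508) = -3223/ 3302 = -0.98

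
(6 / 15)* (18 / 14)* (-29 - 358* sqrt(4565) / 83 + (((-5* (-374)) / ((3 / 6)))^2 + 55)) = 251777268 / 35 - 6444* sqrt(4565) / 2905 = 7193486.35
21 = 21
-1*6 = -6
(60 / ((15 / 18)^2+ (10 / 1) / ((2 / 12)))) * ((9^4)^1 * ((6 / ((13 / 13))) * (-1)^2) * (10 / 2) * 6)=510183360 / 437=1167467.64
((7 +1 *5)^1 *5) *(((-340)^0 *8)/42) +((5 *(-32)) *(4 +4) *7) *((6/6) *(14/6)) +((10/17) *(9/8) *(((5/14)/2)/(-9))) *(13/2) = -238708175/11424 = -20895.32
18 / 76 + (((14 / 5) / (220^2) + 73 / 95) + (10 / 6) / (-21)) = 134112679 / 144837000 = 0.93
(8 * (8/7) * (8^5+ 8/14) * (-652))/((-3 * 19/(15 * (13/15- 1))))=-6381045760/931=-6853969.67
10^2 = 100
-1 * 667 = -667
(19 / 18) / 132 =0.01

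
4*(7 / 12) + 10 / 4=29 / 6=4.83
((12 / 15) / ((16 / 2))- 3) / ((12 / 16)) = -3.87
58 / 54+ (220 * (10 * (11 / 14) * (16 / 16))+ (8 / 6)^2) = 327239 / 189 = 1731.42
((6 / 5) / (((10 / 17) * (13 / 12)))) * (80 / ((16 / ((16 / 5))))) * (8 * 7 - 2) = 528768 / 325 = 1626.98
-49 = -49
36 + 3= 39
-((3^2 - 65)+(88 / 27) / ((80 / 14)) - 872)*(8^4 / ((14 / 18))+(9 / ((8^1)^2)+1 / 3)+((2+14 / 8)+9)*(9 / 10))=4440917481611 / 907200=4895191.23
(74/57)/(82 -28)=37/1539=0.02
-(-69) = 69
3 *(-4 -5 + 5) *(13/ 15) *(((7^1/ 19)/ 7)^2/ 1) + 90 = 162398/ 1805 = 89.97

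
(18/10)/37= 9/185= 0.05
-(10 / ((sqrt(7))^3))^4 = -10000 / 117649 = -0.08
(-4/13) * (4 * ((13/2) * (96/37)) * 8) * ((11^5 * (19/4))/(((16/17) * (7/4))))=-19975477632/259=-77125396.26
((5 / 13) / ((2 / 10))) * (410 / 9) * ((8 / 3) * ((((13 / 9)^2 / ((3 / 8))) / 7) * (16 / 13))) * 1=10496000 / 45927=228.54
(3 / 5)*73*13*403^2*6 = 2774270538 / 5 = 554854107.60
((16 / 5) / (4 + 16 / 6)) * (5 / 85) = 12 / 425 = 0.03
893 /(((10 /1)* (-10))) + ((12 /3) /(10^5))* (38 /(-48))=-5358019 /600000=-8.93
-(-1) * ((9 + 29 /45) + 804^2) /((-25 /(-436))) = 12682871144 /1125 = 11273663.24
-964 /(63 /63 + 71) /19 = -241 /342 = -0.70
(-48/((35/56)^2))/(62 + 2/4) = -6144/3125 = -1.97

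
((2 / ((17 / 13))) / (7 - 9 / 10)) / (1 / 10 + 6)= 2600 / 63257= 0.04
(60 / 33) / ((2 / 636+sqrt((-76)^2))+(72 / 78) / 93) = 2563080 / 107155169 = 0.02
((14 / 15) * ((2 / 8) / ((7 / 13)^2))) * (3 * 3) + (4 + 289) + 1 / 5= 21031 / 70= 300.44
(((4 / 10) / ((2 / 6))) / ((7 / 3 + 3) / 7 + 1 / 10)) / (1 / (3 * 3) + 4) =2268 / 6697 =0.34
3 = 3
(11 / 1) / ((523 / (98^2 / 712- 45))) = -61699 / 93094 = -0.66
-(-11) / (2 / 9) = 99 / 2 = 49.50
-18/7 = -2.57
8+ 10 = 18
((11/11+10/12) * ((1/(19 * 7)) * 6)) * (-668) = -7348/133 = -55.25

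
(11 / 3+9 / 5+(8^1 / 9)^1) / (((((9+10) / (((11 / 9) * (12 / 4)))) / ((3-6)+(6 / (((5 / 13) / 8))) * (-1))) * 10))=-111683 / 7125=-15.67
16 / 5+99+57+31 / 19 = 15279 / 95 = 160.83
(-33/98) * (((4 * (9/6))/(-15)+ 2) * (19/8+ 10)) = -3267/490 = -6.67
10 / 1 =10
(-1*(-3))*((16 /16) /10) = 3 /10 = 0.30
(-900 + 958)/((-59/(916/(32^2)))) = -0.88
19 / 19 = 1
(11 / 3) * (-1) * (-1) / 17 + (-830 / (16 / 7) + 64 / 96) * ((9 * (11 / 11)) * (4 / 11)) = -1330705 / 1122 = -1186.01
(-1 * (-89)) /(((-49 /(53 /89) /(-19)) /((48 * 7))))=48336 /7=6905.14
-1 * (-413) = 413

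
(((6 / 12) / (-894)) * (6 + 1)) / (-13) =7 / 23244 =0.00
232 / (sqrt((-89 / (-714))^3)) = 165648 * sqrt(63546) / 7921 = 5271.70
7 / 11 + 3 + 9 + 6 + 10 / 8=875 / 44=19.89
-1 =-1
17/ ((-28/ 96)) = -408/ 7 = -58.29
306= 306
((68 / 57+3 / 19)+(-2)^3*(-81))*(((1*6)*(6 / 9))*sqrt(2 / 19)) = 148052*sqrt(38) / 1083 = 842.71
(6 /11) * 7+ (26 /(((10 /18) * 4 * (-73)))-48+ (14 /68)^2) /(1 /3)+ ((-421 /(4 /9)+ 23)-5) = -1241309532 /1160335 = -1069.79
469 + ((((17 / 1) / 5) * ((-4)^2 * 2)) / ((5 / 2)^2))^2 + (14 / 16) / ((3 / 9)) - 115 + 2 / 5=82507933 / 125000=660.06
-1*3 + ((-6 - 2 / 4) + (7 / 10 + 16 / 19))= -756 / 95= -7.96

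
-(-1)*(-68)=-68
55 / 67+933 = 62566 / 67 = 933.82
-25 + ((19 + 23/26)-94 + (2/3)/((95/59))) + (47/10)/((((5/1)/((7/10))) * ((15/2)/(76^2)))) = 125984321/308750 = 408.05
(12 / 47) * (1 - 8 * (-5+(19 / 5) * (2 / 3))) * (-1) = -5.29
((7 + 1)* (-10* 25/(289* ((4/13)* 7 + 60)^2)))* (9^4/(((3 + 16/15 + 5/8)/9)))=-37422303750/1659774107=-22.55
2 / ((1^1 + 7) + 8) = 1 / 8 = 0.12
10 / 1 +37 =47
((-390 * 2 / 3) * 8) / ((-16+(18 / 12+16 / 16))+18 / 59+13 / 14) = 429520 / 2533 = 169.57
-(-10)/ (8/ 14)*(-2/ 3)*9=-105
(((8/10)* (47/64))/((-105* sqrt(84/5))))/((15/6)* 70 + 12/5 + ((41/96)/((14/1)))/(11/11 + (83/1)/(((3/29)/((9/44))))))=-68291* sqrt(105)/90938598870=-0.00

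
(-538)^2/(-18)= -144722/9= -16080.22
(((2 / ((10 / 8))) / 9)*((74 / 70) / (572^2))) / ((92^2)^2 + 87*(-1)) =37 / 4614593082249150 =0.00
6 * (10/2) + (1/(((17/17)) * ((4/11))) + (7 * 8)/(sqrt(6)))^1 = 28 * sqrt(6)/3 + 131/4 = 55.61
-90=-90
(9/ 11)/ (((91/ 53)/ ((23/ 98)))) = 10971/ 98098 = 0.11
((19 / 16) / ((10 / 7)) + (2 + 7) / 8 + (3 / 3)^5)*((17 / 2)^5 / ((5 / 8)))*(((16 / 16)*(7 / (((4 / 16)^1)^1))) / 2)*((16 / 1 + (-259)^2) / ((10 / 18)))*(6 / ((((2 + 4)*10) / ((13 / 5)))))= 36905640937087923 / 400000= 92264102342.72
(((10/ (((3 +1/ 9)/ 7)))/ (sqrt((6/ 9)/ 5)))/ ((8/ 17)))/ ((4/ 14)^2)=37485*sqrt(30)/ 128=1604.01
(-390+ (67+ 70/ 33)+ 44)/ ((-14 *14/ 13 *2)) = 118781/ 12936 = 9.18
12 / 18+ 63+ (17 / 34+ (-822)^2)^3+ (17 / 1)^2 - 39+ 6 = 7403602801253336899 / 24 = 308483450052222370.79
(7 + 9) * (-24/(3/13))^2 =173056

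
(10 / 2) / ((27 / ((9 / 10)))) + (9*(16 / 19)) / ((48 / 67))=1225 / 114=10.75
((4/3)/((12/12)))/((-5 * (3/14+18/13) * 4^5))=-91/558720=-0.00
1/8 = 0.12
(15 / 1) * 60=900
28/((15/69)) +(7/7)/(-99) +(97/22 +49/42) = 66511/495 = 134.37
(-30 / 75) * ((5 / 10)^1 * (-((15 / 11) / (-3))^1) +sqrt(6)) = -2 * sqrt(6) / 5-1 / 11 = -1.07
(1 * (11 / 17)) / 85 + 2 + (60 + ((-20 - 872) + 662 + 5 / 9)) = -2177516 / 13005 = -167.44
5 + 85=90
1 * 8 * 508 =4064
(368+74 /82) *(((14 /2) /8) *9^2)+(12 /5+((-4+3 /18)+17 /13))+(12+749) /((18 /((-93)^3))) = -2173378751351 /63960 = -33980280.67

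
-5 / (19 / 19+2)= -5 / 3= -1.67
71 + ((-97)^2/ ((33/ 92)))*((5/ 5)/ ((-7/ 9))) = -33654.77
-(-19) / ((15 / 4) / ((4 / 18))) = 152 / 135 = 1.13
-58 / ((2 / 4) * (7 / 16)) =-1856 / 7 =-265.14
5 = 5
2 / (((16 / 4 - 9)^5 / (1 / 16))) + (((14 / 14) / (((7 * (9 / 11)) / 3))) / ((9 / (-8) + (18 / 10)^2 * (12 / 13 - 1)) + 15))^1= 714256033 / 18599175000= 0.04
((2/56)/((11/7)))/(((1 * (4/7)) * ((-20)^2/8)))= 7/8800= 0.00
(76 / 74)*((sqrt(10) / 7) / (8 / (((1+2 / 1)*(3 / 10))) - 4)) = 171*sqrt(10) / 5698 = 0.09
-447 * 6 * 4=-10728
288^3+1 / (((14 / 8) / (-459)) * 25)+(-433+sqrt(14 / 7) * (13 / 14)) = 13 * sqrt(2) / 14+4180299989 / 175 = 23887429.82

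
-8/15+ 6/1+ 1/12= 111/20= 5.55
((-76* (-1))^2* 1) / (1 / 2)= 11552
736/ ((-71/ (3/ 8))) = -276/ 71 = -3.89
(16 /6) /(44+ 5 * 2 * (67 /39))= 52 /1193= 0.04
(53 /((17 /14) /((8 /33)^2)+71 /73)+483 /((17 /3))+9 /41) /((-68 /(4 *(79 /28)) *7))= -3424663369091 /1643176308130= -2.08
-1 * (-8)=8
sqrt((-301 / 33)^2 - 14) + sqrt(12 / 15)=2 * sqrt(5) / 5 + sqrt(75355) / 33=9.21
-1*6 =-6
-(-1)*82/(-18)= -41/9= -4.56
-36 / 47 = -0.77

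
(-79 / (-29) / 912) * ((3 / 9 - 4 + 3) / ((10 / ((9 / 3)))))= -79 / 132240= -0.00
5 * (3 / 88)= 0.17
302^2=91204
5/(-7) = -5/7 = -0.71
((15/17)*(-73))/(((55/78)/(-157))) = 14341.57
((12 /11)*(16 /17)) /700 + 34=1112698 /32725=34.00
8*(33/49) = 264/49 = 5.39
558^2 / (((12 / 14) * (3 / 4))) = 484344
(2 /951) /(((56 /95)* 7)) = 95 /186396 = 0.00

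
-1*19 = -19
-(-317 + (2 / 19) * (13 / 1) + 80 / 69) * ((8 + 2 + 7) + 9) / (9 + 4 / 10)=53595490 / 61617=869.82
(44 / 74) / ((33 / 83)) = 166 / 111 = 1.50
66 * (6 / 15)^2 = 264 / 25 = 10.56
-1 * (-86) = 86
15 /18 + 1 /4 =13 /12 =1.08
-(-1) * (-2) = -2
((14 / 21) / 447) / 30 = 1 / 20115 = 0.00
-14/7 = -2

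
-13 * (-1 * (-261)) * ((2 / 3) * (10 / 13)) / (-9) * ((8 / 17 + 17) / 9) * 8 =51040 / 17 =3002.35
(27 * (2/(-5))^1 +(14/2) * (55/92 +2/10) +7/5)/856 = -351/78752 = -0.00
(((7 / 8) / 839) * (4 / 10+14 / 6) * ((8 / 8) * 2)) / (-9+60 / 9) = -41 / 16780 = -0.00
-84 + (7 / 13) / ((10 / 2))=-5453 / 65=-83.89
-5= -5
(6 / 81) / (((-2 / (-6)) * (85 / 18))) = 0.05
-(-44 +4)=40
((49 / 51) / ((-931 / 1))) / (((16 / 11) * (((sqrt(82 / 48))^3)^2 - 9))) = 288 / 1629535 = 0.00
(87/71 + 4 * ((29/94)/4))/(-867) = -10237/5786358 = -0.00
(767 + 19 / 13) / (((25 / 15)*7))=65.87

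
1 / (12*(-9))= -1 / 108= -0.01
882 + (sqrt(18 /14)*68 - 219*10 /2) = -213 + 204*sqrt(7) /7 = -135.90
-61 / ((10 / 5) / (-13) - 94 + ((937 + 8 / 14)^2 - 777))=-38857 / 559393672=-0.00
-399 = -399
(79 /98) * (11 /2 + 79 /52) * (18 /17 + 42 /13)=6833895 /281554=24.27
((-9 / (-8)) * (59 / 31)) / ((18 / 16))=59 / 31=1.90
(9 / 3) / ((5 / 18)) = 54 / 5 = 10.80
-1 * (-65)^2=-4225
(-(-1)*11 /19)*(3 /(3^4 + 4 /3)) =99 /4693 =0.02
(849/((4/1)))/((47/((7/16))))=1.98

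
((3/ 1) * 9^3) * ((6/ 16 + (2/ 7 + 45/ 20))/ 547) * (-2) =-356481/ 15316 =-23.28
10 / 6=5 / 3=1.67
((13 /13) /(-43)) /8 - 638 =-219473 /344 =-638.00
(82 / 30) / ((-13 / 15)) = -41 / 13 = -3.15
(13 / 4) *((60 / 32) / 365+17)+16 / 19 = 2490333 / 44384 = 56.11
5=5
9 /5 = 1.80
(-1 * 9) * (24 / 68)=-54 / 17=-3.18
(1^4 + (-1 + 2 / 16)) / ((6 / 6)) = 1 / 8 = 0.12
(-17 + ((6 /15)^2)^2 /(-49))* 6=-3123846 /30625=-102.00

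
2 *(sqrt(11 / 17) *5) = 8.04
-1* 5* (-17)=85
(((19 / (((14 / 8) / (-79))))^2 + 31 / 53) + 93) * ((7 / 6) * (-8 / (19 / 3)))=-7643151552 / 7049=-1084288.77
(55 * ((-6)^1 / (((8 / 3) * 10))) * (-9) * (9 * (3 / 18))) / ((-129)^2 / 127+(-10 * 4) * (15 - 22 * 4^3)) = 339471 / 113489296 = 0.00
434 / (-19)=-434 / 19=-22.84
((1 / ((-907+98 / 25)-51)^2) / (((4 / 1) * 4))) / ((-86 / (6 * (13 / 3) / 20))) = -0.00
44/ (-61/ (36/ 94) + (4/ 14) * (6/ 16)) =-11088/ 40111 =-0.28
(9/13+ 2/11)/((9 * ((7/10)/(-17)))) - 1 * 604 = -5462686/9009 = -606.36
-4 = -4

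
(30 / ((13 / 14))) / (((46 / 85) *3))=5950 / 299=19.90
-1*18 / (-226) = 9 / 113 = 0.08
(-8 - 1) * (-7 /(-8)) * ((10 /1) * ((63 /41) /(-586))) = 19845 /96104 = 0.21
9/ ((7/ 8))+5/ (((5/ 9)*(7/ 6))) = 18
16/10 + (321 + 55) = 1888/5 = 377.60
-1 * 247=-247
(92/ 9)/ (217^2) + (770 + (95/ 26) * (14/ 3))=4336191761/ 5509413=787.05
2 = 2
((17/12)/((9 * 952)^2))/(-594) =-1/30780642816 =-0.00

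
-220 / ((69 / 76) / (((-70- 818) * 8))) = 39592960 / 23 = 1721433.04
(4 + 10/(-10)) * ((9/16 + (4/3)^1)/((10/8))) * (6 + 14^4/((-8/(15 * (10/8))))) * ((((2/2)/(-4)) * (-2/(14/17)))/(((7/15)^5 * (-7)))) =6043702055625/3764768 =1605331.87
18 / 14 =9 / 7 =1.29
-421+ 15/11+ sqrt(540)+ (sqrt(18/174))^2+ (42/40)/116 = -369181/880+ 6*sqrt(15) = -396.29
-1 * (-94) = 94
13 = 13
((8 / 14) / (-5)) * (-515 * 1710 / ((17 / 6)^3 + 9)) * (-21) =-456528960 / 6857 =-66578.53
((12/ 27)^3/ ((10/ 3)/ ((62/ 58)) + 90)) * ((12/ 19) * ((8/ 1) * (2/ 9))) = 31744/ 29987415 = 0.00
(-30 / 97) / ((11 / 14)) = -420 / 1067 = -0.39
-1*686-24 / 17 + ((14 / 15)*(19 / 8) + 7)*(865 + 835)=764027 / 51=14980.92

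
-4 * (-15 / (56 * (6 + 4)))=3 / 28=0.11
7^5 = 16807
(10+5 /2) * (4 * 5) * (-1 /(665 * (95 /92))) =-920 /2527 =-0.36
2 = 2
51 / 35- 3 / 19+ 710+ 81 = 526879 / 665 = 792.30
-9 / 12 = -3 / 4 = -0.75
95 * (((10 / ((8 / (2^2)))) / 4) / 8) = 475 / 32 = 14.84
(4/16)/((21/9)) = 3/28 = 0.11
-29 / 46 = -0.63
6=6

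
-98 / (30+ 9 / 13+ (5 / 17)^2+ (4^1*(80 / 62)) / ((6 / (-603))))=5706883 / 28413922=0.20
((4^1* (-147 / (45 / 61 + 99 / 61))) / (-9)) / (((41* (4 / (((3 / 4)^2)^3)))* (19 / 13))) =1049139 / 51052544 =0.02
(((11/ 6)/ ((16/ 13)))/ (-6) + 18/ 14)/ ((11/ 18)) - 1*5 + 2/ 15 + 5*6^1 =991673/ 36960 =26.83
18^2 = 324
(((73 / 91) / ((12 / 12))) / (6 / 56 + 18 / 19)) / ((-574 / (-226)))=626924 / 2093091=0.30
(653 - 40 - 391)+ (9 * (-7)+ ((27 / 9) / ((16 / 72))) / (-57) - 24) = 5121 / 38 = 134.76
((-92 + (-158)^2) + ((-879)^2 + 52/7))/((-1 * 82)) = -5582643/574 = -9725.86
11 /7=1.57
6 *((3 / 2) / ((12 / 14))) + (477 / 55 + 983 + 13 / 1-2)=1013.17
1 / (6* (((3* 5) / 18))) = 1 / 5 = 0.20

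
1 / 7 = 0.14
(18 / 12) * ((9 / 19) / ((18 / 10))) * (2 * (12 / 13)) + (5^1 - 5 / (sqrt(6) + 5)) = 5 * sqrt(6) / 19 + 1090 / 247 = 5.06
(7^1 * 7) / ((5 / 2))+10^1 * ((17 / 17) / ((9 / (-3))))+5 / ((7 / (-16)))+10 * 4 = 4708 / 105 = 44.84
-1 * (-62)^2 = -3844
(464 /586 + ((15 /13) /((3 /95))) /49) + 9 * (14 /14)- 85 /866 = 1687321963 /161631106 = 10.44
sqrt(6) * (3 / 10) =3 * sqrt(6) / 10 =0.73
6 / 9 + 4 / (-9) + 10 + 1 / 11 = 1021 / 99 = 10.31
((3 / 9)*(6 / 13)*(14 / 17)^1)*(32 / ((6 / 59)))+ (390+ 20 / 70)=430.15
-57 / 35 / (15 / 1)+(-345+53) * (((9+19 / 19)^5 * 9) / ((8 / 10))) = -57487500019 / 175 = -328500000.11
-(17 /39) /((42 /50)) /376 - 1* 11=-3387809 /307944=-11.00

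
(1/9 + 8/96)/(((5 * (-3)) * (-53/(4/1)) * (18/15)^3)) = 175/309096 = 0.00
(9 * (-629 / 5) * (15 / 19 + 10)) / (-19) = 642.94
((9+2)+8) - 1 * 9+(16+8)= 34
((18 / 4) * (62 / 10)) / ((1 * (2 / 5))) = 279 / 4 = 69.75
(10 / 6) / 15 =0.11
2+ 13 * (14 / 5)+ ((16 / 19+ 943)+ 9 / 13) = 1213924 / 1235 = 982.93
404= 404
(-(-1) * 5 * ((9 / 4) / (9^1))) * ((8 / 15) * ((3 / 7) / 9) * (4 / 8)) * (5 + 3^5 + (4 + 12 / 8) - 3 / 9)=4.02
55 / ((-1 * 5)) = -11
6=6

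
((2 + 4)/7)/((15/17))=34/35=0.97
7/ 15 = 0.47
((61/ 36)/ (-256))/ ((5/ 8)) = -61/ 5760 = -0.01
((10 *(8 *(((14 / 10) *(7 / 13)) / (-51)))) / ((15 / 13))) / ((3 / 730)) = -114464 / 459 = -249.38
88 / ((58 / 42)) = 1848 / 29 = 63.72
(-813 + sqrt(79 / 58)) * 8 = -6504 + 4 * sqrt(4582) / 29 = -6494.66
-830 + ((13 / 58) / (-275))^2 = -211154074831 / 254402500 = -830.00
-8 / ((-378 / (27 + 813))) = 160 / 9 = 17.78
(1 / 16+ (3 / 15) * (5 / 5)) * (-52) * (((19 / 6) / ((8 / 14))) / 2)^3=-214089967 / 737280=-290.38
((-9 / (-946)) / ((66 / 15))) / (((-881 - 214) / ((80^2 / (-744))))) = 200 / 11774389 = 0.00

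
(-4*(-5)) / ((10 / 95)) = 190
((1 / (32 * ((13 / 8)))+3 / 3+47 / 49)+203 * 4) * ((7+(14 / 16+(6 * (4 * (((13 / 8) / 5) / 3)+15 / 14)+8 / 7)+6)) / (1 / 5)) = 13964356461 / 142688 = 97866.37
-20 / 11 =-1.82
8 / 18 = 4 / 9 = 0.44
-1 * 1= -1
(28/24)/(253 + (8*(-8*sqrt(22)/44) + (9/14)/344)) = 1298855936*sqrt(22)/48957410445201 + 225921423112/48957410445201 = 0.00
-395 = -395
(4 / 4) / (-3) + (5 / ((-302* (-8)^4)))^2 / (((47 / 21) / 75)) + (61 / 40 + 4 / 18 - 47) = -147528762087765661 / 3236265575055360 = -45.59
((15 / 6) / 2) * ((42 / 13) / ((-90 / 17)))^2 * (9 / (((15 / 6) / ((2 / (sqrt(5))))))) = 14161 * sqrt(5) / 21125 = 1.50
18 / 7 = 2.57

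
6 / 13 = 0.46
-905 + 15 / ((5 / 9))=-878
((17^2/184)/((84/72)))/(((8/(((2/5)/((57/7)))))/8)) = 289/4370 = 0.07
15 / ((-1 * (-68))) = 15 / 68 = 0.22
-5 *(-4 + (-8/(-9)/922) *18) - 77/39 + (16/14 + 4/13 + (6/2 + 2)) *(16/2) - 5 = 8122964/125853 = 64.54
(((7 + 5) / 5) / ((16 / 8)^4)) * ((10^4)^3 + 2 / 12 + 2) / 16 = 6000000000013 / 640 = 9375000000.02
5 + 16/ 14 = 43/ 7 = 6.14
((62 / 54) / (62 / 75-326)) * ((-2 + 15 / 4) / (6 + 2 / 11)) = -8525 / 8528832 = -0.00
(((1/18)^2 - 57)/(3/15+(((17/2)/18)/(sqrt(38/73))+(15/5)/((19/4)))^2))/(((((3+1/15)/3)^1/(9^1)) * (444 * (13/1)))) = -21627493048369575/90029105635184807+330476050764000 * sqrt(2774)/90029105635184807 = -0.05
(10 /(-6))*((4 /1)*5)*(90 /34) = -1500 /17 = -88.24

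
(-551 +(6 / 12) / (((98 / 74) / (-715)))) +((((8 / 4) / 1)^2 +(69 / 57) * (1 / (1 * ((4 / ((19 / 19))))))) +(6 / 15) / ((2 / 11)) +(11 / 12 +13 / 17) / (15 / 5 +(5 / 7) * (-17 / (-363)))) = -1985807385421 / 2439890320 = -813.89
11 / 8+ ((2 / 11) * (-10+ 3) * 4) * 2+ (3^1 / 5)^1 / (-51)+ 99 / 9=16317 / 7480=2.18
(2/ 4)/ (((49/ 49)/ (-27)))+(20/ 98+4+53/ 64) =-26555/ 3136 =-8.47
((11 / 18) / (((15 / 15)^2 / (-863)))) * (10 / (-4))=47465 / 36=1318.47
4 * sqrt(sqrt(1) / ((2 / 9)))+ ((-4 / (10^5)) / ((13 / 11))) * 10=-11 / 32500+ 6 * sqrt(2)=8.48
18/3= 6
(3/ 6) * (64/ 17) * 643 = 20576/ 17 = 1210.35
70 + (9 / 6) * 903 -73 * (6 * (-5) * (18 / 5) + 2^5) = 13945 / 2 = 6972.50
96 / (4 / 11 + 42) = 528 / 233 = 2.27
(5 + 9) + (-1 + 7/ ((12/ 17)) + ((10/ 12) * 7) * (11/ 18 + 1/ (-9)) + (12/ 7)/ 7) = 7667/ 294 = 26.08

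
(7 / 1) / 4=7 / 4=1.75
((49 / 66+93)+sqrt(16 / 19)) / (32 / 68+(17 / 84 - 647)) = -1472506 / 10152505 - 5712* sqrt(19) / 17536145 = -0.15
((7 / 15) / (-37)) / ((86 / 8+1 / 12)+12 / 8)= -7 / 6845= -0.00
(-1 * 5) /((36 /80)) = -100 /9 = -11.11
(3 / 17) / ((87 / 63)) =63 / 493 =0.13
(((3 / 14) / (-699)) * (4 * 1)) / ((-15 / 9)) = 6 / 8155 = 0.00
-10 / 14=-5 / 7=-0.71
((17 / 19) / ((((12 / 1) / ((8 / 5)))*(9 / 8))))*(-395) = -21488 / 513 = -41.89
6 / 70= 3 / 35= 0.09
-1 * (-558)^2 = -311364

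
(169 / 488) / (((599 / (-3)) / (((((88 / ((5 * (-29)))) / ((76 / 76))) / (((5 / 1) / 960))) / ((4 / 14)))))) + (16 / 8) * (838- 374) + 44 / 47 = 231493591268 / 249013285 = 929.64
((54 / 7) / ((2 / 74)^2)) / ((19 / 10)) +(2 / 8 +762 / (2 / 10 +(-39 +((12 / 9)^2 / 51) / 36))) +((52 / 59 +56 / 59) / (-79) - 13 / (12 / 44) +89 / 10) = 81973581615536549 / 14903836761660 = 5500.17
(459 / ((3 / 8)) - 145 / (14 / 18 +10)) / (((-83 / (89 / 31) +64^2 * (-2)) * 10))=-3483549 / 236570390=-0.01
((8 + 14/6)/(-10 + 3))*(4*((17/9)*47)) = -524.21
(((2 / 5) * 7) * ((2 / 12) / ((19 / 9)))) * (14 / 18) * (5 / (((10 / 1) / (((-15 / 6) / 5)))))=-49 / 1140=-0.04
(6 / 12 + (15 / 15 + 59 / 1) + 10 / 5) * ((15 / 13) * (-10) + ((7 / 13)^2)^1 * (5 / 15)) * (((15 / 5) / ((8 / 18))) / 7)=-6526125 / 9464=-689.57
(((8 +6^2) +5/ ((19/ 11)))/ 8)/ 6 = 297/ 304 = 0.98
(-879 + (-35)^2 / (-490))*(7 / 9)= -685.61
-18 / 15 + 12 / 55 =-54 / 55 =-0.98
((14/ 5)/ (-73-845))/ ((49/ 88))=-88/ 16065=-0.01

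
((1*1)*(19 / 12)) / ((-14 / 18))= -2.04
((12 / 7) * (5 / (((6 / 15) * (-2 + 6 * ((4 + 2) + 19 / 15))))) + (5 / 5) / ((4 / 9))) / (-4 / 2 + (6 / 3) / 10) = -3355 / 2184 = -1.54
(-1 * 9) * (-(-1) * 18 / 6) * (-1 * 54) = 1458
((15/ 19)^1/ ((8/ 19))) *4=15/ 2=7.50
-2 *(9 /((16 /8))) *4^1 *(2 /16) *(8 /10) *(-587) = 10566 /5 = 2113.20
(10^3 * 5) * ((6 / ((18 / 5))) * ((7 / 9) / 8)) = 21875 / 27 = 810.19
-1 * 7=-7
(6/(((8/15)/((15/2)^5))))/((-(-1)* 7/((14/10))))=6834375/128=53393.55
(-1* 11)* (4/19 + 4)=-880/19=-46.32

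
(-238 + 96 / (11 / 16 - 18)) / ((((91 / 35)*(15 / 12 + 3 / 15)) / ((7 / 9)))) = -47223400 / 939861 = -50.25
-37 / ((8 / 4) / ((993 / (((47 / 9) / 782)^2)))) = -411930345.41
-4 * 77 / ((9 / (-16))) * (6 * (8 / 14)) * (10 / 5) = 11264 / 3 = 3754.67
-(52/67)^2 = -2704/4489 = -0.60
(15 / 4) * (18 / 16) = 135 / 32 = 4.22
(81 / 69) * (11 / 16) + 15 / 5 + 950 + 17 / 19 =6675275 / 6992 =954.70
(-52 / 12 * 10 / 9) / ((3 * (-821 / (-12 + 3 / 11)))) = -5590 / 243837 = -0.02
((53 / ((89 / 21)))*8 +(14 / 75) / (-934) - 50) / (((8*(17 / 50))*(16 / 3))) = 156000727 / 45220544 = 3.45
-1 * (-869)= 869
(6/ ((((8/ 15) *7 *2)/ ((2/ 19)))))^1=45/ 532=0.08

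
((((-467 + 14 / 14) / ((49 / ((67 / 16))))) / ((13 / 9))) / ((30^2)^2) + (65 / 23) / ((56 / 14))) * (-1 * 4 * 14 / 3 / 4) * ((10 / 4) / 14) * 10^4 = -37262704735 / 6329232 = -5887.40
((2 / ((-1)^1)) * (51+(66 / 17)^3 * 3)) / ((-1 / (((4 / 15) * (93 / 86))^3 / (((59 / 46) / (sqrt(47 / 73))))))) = 24404952122976 * sqrt(3431) / 210298907067125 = 6.80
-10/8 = -5/4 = -1.25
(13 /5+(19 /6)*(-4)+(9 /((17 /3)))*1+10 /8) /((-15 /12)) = 7373 /1275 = 5.78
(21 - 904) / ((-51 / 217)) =191611 / 51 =3757.08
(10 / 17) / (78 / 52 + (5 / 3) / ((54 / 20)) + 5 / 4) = 3240 / 18547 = 0.17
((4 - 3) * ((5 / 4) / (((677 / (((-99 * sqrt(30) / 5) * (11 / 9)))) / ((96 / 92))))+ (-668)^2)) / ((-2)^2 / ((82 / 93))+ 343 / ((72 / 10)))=658626624 / 77011 - 97416 * sqrt(30) / 109012571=8552.37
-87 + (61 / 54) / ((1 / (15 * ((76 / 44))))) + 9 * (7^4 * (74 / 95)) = 315529123 / 18810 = 16774.54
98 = 98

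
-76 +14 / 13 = -974 / 13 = -74.92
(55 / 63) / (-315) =-11 / 3969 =-0.00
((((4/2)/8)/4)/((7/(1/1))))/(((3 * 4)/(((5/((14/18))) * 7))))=15/448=0.03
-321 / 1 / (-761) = 321 / 761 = 0.42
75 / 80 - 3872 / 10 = -30901 / 80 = -386.26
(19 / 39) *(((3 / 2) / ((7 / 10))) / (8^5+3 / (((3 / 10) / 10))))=95 / 2990988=0.00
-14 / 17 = -0.82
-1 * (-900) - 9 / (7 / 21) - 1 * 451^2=-202528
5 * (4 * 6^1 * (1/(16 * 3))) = 5/2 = 2.50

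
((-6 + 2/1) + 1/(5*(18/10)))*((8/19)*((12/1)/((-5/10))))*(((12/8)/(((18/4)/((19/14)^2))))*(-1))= -1520/63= -24.13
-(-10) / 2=5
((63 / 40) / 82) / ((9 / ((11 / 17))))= 77 / 55760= 0.00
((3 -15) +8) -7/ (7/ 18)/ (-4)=1/ 2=0.50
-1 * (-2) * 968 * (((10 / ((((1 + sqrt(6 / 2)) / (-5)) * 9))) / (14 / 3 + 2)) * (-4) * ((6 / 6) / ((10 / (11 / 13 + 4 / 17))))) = -231352 / 663 + 231352 * sqrt(3) / 663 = 255.45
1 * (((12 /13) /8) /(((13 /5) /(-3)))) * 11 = -495 /338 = -1.46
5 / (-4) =-5 / 4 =-1.25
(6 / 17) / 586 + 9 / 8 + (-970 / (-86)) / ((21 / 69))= 458005193 / 11994248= 38.19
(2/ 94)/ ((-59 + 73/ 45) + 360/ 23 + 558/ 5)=207/ 679808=0.00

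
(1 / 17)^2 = 1 / 289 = 0.00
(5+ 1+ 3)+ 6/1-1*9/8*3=93/8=11.62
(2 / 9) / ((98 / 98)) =2 / 9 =0.22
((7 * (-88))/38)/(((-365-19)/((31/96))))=2387/175104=0.01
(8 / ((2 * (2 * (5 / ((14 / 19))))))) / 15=28 / 1425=0.02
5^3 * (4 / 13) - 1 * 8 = 396 / 13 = 30.46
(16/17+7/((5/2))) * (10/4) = 159/17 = 9.35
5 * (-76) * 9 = -3420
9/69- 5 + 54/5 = 682/115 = 5.93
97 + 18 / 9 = 99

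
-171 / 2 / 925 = -171 / 1850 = -0.09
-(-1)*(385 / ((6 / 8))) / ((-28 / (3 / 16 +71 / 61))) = -72545 / 2928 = -24.78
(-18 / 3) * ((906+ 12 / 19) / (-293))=103356 / 5567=18.57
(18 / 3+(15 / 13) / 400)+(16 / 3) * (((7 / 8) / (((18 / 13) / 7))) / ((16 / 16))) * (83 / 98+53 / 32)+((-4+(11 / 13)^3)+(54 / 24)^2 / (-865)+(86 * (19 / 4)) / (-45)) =17267334269 / 328389984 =52.58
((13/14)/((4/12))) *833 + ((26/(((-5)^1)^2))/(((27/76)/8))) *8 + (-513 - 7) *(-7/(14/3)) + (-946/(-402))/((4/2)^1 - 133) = 38957405681/11848950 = 3287.84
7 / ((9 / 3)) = 7 / 3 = 2.33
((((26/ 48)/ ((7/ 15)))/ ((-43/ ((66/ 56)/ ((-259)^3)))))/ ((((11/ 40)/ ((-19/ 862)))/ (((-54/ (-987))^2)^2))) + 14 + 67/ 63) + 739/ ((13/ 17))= 21226475729801234239046376764/ 21627710694753722745379011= 981.45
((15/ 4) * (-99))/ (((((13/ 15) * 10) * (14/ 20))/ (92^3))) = -47651854.95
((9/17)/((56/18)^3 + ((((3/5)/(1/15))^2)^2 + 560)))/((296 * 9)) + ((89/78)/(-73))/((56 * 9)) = -291576457603/9410220118497744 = -0.00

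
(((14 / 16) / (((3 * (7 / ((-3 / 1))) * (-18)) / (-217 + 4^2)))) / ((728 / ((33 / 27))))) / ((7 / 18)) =-737 / 122304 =-0.01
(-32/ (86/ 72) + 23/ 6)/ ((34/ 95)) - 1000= -9334685/ 8772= -1064.15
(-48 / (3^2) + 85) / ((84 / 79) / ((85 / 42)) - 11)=-1604885 / 211011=-7.61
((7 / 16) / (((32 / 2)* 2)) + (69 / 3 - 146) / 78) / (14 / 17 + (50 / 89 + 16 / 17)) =-3148553 / 4685824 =-0.67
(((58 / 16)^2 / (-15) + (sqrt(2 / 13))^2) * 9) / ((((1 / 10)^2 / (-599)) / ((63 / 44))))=557457.79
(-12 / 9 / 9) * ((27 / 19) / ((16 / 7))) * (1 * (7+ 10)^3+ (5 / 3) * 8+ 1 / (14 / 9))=-206933 / 456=-453.80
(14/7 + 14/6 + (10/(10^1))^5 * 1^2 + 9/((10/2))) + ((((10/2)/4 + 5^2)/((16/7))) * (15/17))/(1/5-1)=-361211/65280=-5.53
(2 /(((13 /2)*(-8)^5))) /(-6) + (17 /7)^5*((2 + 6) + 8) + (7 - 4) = 14548290568615 /10739269632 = 1354.68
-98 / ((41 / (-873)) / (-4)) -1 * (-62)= -8284.73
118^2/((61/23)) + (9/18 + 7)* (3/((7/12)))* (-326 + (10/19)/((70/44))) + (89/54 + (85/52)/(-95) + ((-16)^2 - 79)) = -568735602821/79734564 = -7132.86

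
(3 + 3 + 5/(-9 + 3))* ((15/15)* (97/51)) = 3007/306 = 9.83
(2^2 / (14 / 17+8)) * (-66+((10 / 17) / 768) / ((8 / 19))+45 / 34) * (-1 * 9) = 3377569 / 12800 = 263.87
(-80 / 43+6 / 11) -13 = -6771 / 473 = -14.32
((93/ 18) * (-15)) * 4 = -310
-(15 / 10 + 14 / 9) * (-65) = 3575 / 18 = 198.61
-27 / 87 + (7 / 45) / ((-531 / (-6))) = -71279 / 230985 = -0.31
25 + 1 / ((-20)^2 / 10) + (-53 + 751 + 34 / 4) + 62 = 31741 / 40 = 793.52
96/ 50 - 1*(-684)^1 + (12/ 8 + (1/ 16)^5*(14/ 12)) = 108121817263/ 157286400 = 687.42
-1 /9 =-0.11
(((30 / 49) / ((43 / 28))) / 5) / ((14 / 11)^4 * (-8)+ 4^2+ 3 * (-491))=-351384 / 6513418765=-0.00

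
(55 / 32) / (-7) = -55 / 224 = -0.25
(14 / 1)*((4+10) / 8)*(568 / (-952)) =-497 / 34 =-14.62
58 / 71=0.82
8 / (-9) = -8 / 9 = -0.89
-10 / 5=-2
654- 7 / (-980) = 91561 / 140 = 654.01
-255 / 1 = -255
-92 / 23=-4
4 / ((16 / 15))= 15 / 4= 3.75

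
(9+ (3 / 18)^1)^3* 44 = 1830125 / 54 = 33891.20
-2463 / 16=-153.94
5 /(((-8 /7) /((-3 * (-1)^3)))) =-105 /8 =-13.12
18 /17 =1.06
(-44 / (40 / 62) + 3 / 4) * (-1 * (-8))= -2698 / 5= -539.60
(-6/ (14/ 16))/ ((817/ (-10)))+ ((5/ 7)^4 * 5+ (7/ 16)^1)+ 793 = 794.82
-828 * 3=-2484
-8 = -8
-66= -66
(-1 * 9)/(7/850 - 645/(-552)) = -234600/30673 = -7.65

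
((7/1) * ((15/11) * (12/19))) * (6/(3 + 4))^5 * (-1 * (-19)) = 1399680/26411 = 53.00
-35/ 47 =-0.74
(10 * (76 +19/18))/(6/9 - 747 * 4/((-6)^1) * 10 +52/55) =381425/2465898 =0.15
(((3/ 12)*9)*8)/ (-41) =-18/ 41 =-0.44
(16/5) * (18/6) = 48/5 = 9.60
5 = 5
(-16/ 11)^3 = -4096/ 1331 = -3.08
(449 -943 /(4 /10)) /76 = -3817 /152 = -25.11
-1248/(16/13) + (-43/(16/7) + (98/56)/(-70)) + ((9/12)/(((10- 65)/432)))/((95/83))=-1037.98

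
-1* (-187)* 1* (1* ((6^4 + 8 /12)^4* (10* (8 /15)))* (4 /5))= 548087606101376000 /243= 2255504551857514.40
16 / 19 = 0.84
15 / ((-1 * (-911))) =15 / 911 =0.02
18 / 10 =9 / 5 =1.80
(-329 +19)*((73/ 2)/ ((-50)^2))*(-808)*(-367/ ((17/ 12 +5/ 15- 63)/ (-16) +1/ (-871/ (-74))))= -9351905650048/ 27266375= -342983.09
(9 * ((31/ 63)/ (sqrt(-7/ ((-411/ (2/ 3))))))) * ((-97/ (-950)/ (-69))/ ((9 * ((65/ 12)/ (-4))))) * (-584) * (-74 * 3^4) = 14034655296 * sqrt(1918)/ 34796125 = 17664.25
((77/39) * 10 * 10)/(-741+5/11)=-42350/158847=-0.27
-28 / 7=-4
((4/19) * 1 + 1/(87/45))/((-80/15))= -1203/8816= -0.14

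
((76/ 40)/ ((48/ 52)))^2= 61009/ 14400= 4.24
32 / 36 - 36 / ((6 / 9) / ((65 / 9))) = -3502 / 9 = -389.11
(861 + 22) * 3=2649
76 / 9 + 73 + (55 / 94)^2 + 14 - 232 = -10832219 / 79524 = -136.21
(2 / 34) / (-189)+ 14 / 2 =22490 / 3213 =7.00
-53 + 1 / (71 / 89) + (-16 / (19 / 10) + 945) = 1193639 / 1349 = 884.83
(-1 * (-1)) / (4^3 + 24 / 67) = 67 / 4312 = 0.02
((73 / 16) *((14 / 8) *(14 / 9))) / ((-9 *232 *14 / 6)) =-511 / 200448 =-0.00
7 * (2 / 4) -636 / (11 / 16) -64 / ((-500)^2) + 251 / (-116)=-18417364479 / 19937500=-923.75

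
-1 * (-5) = 5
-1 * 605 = -605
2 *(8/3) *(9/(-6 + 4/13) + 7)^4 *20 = 517139232020/5622483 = 91977.02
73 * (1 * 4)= 292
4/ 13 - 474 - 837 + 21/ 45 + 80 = -1230.23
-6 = -6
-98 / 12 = -49 / 6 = -8.17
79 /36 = 2.19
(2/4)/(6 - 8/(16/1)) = 0.09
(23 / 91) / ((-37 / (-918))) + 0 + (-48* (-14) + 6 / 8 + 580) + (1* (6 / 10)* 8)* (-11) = 81226913 / 67340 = 1206.22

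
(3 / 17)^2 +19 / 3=5518 / 867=6.36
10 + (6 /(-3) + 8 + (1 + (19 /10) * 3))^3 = 2058383 /1000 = 2058.38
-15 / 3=-5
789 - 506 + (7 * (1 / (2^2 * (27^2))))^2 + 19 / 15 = 12085677173 / 42515280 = 284.27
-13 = -13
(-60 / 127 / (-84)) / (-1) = -5 / 889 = -0.01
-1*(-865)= 865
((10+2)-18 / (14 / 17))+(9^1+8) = 50 / 7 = 7.14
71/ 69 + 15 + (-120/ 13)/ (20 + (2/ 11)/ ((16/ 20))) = 1243210/ 79833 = 15.57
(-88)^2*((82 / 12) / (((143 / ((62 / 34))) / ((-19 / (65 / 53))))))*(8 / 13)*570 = -136959218176 / 37349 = -3667011.65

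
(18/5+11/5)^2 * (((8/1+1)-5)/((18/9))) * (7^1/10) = 5887/125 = 47.10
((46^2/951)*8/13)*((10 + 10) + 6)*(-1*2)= -67712/951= -71.20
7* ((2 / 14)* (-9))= -9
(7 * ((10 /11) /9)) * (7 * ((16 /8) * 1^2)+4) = 140 /11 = 12.73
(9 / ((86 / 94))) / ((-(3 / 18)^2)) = -354.14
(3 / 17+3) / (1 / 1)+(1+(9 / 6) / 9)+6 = 10.34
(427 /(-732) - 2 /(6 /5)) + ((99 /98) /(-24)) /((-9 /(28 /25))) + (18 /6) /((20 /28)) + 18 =20953 /1050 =19.96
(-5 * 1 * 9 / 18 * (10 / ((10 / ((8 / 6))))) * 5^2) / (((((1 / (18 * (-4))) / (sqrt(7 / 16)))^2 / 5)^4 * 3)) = -459356342760000000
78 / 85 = 0.92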